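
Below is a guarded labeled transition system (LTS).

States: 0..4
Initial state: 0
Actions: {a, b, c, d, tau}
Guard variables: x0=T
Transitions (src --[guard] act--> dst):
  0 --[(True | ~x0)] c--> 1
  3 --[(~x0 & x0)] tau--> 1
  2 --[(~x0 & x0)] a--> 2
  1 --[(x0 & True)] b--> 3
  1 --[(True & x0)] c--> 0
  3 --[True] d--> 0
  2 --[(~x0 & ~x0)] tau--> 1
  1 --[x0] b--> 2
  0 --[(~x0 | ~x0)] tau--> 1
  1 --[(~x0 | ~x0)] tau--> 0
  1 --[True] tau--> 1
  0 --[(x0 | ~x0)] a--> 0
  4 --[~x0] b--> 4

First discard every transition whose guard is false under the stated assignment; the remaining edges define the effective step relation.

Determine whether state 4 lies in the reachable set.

Answer: UNREACHABLE

Trace:
7 transition(s) survive guard evaluation.
Layer 0: {0}
Layer 1: {1}  total {0,1}
Layer 2: {2,3}  total {0,1,2,3}
Reach set: {0,1,2,3}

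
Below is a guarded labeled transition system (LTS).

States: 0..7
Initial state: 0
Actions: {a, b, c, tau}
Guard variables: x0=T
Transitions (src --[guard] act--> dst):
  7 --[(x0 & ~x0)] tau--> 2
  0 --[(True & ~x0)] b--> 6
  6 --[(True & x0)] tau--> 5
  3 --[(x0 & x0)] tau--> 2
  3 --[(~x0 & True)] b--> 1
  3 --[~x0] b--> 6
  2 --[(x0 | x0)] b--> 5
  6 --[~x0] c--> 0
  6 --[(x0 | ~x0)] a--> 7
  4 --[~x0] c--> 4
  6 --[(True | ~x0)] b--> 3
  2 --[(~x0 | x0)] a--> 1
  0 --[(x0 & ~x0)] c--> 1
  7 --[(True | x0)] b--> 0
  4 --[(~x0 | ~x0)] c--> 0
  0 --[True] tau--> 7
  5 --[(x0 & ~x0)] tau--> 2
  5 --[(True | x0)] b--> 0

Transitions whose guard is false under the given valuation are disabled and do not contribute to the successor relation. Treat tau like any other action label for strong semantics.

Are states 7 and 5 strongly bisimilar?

Compute ~ classes (split until stable):
  P[0] = {{0,1,2,3,4,5,6,7}}
  P[1] = {{0,3},{1,4},{2},{5,7},{6}}
  P[2] = {{0},{1,4},{2},{3},{5,7},{6}}
6 equivalence class(es) (converged in 3)
class of 7: {5,7}; class of 5: {5,7}

Answer: BISIMILAR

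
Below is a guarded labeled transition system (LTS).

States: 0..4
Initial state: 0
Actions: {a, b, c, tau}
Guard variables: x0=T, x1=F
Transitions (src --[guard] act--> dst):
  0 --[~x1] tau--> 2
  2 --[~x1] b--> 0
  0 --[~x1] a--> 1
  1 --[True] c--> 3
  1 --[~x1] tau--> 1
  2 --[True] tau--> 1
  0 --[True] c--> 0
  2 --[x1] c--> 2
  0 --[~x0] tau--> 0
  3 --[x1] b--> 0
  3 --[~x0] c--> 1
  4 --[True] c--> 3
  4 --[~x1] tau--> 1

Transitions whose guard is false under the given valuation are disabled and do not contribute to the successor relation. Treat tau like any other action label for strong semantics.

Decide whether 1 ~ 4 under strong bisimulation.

Refine partition for ~:
  π0 = {{0,1,2,3,4}}
  π1 = {{0},{1,4},{2},{3}}
Fixed point at round 2; 4 class(es).
[1]={1,4}  [4]={1,4}

Answer: BISIMILAR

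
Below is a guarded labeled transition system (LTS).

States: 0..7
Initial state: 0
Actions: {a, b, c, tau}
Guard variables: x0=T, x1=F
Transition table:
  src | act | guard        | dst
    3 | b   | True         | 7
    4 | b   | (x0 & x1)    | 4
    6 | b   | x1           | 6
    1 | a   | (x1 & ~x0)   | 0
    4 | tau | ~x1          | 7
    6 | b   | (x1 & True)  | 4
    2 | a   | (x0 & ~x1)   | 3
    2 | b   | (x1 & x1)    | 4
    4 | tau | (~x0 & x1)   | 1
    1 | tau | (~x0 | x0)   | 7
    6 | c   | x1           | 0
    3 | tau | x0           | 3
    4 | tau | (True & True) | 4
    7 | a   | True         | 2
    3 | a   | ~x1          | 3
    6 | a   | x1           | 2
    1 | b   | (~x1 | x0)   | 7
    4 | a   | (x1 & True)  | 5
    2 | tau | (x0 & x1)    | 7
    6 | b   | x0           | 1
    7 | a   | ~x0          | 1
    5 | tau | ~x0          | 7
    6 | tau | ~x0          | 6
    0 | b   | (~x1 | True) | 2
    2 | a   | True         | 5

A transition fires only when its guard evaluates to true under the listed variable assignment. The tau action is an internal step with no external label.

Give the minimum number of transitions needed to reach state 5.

Layered search for 5:
  depth 0: {0}
  depth 1: {2}
  depth 2: {3,5}
first hit 5 at d=2 via b·a

Answer: 2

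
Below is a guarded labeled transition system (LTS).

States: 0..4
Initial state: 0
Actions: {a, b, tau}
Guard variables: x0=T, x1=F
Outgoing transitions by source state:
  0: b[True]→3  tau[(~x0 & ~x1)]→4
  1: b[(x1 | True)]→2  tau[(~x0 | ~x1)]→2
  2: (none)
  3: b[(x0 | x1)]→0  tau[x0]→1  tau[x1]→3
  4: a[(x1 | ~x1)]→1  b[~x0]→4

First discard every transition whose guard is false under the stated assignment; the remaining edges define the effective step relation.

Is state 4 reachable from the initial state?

After dropping false guards: 6 live edges.
Layer 0: {0}
Layer 1: {3}  cumulative {0,3}
Layer 2: {1}  cumulative {0,1,3}
Layer 3: {2}  cumulative {0,1,2,3}
Reachable = {0,1,2,3}

Answer: UNREACHABLE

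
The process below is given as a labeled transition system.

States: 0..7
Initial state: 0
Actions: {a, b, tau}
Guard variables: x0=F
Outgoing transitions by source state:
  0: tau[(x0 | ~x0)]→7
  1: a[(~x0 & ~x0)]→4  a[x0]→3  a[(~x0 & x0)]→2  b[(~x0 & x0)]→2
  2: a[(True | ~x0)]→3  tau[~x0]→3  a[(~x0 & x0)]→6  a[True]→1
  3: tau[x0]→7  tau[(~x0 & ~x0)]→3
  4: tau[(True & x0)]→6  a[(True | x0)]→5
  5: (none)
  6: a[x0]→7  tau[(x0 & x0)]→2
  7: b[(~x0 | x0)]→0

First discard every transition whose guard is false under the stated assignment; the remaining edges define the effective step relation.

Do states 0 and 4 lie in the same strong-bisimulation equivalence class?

Answer: NOT BISIMILAR

Analysis:
Compute ~ classes (split until stable):
  π0 = {{0,1,2,3,4,5,6,7}}
  π1 = {{0,3},{1,4},{2},{5,6},{7}}
  π2 = {{0},{1},{2},{3},{4},{5,6},{7}}
Fixed point at round 3; 7 class(es).
class of 0: {0}; class of 4: {4}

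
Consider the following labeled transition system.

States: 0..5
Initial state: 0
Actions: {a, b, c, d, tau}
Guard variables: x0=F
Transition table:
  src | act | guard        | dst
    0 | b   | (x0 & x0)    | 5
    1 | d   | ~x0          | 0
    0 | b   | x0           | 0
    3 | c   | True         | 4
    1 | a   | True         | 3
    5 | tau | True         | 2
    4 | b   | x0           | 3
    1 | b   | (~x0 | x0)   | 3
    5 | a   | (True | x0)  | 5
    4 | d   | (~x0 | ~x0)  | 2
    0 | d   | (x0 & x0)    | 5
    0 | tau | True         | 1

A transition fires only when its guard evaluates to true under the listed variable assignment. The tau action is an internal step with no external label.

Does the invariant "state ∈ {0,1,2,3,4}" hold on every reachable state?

Answer: INVARIANT HOLDS

Trace:
Inv-set: {0,1,2,3,4}
R = {0,1,2,3,4}
  0: ✓
  1: ✓
  2: ✓
  3: ✓
  4: ✓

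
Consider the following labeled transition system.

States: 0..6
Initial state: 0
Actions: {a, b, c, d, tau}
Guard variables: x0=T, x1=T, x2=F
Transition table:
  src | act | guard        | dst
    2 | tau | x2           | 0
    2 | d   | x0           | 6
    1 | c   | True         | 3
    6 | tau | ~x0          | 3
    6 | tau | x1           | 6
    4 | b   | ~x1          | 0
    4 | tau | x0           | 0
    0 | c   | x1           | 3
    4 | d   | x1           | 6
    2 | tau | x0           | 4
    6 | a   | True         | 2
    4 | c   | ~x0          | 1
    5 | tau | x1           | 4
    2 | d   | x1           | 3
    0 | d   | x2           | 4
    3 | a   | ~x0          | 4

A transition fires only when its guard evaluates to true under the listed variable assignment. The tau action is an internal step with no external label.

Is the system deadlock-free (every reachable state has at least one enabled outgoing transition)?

Reach set: {0,3}
  0: c→3  [1 out]
  3: ∅  [STUCK]
witness 3: c

Answer: DEADLOCK at state 3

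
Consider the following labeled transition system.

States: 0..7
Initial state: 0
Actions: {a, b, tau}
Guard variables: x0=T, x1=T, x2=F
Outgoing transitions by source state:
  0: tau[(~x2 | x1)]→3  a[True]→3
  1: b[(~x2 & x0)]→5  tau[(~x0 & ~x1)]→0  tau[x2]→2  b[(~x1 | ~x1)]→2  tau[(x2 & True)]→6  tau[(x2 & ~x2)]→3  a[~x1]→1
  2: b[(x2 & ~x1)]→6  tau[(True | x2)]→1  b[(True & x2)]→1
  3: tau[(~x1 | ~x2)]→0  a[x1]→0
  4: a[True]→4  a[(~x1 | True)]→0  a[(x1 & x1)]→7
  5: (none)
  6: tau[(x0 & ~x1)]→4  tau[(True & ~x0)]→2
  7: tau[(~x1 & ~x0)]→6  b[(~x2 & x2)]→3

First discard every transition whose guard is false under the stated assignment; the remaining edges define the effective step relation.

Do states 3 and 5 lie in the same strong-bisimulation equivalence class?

Refine partition for ~:
  round 0: {{0,1,2,3,4,5,6,7}}
  round 1: {{0,3},{1},{2},{4},{5,6,7}}
Fixed point at round 2; 5 class(es).
class of 3: {0,3}; class of 5: {5,6,7}

Answer: NOT BISIMILAR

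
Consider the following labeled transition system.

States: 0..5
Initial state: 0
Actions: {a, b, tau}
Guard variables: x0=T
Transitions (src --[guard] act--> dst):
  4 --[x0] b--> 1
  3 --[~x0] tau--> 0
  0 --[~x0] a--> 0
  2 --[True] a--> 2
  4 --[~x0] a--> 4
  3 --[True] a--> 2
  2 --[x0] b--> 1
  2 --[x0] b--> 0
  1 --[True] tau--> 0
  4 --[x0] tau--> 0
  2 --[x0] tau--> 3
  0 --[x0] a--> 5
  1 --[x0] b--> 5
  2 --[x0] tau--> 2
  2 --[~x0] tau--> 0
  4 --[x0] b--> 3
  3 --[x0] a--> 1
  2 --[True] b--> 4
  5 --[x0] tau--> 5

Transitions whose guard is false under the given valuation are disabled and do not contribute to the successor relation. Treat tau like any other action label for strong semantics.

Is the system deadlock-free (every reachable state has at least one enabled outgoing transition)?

Answer: DEADLOCK-FREE

Analysis:
R = {0,5}
  0: a→5  [1 exit(s)]
  5: tau→5  [1 exit(s)]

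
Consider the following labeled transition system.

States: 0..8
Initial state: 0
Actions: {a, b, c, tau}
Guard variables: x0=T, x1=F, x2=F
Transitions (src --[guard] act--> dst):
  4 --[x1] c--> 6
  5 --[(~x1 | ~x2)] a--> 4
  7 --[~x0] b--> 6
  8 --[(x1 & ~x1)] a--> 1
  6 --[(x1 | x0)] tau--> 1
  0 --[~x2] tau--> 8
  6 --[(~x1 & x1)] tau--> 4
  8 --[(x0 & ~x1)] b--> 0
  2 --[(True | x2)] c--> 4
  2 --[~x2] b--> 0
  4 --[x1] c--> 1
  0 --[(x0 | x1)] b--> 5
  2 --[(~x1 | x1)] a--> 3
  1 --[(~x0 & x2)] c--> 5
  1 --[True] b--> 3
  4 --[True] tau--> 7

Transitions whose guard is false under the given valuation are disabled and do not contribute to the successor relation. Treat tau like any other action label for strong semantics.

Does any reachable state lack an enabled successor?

Answer: DEADLOCK at state 7

Analysis:
R = {0,4,5,7,8}
  0: b→5  tau→8  [2 out]
  4: tau→7  [1 out]
  5: a→4  [1 out]
  7: ∅  [STUCK]
  8: b→0  [1 out]
trace reaching 7: b·a·tau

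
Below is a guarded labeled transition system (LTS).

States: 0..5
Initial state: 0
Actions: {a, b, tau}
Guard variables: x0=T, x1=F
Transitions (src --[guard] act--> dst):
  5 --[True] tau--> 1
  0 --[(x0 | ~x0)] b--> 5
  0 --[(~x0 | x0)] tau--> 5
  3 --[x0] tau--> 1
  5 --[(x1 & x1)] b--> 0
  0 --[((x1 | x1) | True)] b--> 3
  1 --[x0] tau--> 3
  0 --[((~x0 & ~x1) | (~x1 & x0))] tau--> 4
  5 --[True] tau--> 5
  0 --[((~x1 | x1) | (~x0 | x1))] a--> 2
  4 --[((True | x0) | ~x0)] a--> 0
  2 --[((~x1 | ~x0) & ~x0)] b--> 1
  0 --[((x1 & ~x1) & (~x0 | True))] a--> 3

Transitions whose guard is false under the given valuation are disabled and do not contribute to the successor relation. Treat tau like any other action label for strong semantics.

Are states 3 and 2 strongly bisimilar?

Bisimulation quotient by refinement:
  round 0: {{0,1,2,3,4,5}}
  round 1: {{0},{1,3,5},{2},{4}}
4 equivalence class(es) (converged in 2)
[3]={1,3,5}  [2]={2}

Answer: NOT BISIMILAR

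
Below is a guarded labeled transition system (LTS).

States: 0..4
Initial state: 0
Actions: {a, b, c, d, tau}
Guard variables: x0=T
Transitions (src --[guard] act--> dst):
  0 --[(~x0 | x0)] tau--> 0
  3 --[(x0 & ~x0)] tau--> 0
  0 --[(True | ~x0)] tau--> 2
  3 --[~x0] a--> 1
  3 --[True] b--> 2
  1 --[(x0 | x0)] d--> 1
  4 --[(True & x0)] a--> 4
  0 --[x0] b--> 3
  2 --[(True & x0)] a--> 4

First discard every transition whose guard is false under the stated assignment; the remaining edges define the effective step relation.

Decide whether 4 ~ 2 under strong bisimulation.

Compute ~ classes (split until stable):
  π0 = {{0,1,2,3,4}}
  π1 = {{0},{1},{2,4},{3}}
stable after 2 split(s): 4 block(s)
4∈{2,4}, 2∈{2,4}

Answer: BISIMILAR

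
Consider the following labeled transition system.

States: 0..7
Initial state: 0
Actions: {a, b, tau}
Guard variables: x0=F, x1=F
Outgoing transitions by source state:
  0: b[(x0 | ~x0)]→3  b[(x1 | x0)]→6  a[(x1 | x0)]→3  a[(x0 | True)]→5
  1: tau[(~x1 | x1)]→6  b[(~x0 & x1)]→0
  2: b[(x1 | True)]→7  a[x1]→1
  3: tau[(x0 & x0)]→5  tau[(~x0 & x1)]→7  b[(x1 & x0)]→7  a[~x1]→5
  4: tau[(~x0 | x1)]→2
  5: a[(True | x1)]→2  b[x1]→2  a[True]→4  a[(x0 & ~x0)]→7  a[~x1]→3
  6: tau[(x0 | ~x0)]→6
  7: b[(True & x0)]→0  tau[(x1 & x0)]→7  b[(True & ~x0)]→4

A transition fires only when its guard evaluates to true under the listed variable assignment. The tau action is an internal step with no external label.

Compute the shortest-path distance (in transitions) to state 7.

Answer: 3

Analysis:
Layered search for 7:
  depth 0: {0}
  depth 1: {3,5}
  depth 2: {2,4}
  depth 3: {7}
7 enters at depth 3; path a·a·b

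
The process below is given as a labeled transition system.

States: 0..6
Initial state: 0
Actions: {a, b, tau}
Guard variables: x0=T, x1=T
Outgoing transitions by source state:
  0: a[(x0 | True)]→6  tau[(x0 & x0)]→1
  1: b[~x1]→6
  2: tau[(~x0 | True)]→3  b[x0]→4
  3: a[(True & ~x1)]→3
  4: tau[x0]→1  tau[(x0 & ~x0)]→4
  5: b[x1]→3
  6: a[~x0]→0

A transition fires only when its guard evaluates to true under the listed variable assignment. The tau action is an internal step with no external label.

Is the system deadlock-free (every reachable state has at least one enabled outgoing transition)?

R = {0,1,6}
  0: a→6  tau→1  [deg 2]
  1: ∅  [no exit]
  6: ∅  [no exit]
trace reaching 1: tau

Answer: DEADLOCK at state 1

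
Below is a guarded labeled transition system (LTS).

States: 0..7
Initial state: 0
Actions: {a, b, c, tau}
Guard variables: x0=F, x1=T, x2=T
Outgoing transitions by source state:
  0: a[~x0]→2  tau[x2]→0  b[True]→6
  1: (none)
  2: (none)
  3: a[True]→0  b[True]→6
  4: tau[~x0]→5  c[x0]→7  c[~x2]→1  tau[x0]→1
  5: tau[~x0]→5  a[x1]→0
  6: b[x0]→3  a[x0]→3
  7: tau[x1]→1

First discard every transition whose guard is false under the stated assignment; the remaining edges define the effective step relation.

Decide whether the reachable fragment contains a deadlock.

Answer: DEADLOCK at state 2

Trace:
R = {0,2,6}
  0: a→2  b→6  tau→0  [deg 3]
  2: ∅  [STUCK]
  6: ∅  [STUCK]
Path to 2: a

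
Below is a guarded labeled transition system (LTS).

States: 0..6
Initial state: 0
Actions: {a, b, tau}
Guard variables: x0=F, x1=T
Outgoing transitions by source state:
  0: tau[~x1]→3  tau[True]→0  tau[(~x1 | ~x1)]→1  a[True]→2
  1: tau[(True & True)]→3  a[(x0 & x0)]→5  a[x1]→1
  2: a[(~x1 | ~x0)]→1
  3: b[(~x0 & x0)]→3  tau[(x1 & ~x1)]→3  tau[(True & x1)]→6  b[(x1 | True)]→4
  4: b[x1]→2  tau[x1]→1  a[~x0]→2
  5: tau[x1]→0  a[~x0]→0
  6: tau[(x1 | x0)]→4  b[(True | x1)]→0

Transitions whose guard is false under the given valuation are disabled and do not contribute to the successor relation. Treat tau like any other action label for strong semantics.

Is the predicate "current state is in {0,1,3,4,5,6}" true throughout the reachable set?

Safe = {0,1,3,4,5,6}
Reach set: {0,1,2,3,4,6}
  0: ✓
  1: ✓
  2: outside
  3: ✓
  4: ✓
  6: ✓
reach 2 via a — violates

Answer: INVARIANT VIOLATED at state 2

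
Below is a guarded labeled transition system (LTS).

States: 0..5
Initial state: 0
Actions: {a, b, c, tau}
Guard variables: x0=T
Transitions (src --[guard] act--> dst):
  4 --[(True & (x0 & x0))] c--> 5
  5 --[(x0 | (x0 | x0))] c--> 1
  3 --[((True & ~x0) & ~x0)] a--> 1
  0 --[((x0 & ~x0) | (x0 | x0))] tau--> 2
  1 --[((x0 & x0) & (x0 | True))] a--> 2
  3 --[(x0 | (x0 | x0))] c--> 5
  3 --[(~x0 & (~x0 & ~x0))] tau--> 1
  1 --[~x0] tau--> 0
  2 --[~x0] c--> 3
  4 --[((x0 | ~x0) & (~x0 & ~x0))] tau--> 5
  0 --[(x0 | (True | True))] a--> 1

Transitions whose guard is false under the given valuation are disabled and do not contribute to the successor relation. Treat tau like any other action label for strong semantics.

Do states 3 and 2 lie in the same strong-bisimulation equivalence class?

Refine partition for ~:
  P[0] = {{0,1,2,3,4,5}}
  P[1] = {{0},{1},{2},{3,4,5}}
  P[2] = {{0},{1},{2},{3,4},{5}}
5 equivalence class(es) (converged in 3)
[3]={3,4}  [2]={2}

Answer: NOT BISIMILAR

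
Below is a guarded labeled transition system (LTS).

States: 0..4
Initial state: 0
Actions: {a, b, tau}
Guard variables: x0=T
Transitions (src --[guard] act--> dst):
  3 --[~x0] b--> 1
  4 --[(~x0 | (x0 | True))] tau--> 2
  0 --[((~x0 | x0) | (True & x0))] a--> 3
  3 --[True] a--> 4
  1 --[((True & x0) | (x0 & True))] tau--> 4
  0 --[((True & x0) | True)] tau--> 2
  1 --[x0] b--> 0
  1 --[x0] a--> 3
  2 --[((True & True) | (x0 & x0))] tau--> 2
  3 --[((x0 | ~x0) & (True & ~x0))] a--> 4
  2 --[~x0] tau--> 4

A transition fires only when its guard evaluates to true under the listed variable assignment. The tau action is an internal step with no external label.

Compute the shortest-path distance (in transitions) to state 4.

Answer: 2

Analysis:
Breadth-first toward 4:
  L0 = {0}
  L1 = {2,3}
  L2 = {4}
4 enters at depth 2; path a·a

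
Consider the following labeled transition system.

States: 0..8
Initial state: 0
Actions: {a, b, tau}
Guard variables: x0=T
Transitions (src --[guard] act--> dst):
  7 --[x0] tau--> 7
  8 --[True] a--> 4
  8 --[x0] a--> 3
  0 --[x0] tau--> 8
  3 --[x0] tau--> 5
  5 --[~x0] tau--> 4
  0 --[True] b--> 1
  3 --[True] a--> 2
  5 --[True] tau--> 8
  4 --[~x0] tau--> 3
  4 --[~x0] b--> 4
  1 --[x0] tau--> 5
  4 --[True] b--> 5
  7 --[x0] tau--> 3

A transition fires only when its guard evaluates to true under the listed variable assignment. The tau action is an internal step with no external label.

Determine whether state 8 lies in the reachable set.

After dropping false guards: 11 live edges.
depth 0: {0}
depth 1: {1,8}  total {0,1,8}
depth 2: {3,4,5}  total {0,1,3,4,5,8}
depth 3: {2}  total {0,1,2,3,4,5,8}
R = {0,1,2,3,4,5,8}
witness 8: tau

Answer: REACHABLE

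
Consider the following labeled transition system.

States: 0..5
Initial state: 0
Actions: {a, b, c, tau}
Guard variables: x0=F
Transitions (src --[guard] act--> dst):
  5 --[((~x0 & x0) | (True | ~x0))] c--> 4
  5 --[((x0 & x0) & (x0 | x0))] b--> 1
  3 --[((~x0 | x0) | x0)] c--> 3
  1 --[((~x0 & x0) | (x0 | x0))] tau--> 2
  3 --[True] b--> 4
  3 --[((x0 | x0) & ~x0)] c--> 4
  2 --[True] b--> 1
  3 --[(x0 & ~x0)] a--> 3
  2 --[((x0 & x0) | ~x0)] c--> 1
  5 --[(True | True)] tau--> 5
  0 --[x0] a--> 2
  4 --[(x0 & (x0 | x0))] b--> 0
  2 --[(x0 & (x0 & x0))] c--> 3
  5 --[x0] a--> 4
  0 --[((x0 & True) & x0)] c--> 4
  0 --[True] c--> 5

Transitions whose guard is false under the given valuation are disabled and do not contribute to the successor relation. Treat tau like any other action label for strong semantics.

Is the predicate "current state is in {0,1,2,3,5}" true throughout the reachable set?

Allowed set {0,1,2,3,5}
Reachable = {0,4,5}
  0: safe
  4: outside
  5: safe
reach 4 via c·c — violates

Answer: INVARIANT VIOLATED at state 4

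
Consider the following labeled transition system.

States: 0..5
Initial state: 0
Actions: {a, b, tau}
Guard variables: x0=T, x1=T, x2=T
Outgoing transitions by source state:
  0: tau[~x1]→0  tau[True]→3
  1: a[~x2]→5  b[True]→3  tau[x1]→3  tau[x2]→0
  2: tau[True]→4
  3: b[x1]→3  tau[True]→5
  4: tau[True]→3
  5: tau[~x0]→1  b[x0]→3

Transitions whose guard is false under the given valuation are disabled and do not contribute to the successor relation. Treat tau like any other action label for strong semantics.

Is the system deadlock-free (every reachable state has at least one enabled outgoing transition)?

Answer: DEADLOCK-FREE

Trace:
Reachable = {0,3,5}
  0: tau→3  [1 out]
  3: b→3  tau→5  [2 out]
  5: b→3  [1 out]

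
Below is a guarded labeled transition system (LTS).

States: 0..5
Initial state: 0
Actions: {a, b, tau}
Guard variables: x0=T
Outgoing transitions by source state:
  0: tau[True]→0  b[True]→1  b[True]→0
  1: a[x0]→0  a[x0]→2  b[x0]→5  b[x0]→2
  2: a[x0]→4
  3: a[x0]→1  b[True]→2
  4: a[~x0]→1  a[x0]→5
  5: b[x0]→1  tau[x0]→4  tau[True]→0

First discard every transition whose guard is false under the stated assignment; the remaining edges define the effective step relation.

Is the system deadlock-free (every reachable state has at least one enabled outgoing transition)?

Answer: DEADLOCK-FREE

Analysis:
Reachable = {0,1,2,4,5}
  0: b→0  b→1  tau→0  [3 exit(s)]
  1: a→0  a→2  b→2  b→5  [4 exit(s)]
  2: a→4  [1 exit(s)]
  4: a→5  [1 exit(s)]
  5: b→1  tau→0  tau→4  [3 exit(s)]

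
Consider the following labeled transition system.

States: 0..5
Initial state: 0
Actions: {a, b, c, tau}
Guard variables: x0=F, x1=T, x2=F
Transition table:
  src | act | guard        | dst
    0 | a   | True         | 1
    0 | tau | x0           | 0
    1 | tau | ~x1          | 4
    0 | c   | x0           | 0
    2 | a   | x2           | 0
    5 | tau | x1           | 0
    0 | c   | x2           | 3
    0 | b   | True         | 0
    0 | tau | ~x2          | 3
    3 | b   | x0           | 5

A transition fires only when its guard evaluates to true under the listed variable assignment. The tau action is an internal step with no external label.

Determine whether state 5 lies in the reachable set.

Guard filter leaves 4 enabled edge(s).
Layer 0: {0}
Layer 1: {1,3}  cumulative {0,1,3}
Reachable = {0,1,3}

Answer: UNREACHABLE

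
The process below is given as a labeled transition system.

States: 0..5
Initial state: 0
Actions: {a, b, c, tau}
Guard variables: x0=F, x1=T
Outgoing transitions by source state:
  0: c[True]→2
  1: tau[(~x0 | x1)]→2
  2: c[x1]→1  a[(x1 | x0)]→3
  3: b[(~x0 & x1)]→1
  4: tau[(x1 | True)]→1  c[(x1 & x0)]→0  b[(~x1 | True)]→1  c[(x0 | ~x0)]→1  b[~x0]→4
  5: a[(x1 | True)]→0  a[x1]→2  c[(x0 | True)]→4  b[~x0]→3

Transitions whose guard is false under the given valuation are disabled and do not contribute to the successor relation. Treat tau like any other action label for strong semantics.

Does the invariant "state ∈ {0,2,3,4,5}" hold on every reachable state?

Answer: INVARIANT VIOLATED at state 1

Working:
Inv-set: {0,2,3,4,5}
Reach set: {0,1,2,3}
  0: ✓
  1: ✗ unsafe
  2: ✓
  3: ✓
counterexample path to 1: c·c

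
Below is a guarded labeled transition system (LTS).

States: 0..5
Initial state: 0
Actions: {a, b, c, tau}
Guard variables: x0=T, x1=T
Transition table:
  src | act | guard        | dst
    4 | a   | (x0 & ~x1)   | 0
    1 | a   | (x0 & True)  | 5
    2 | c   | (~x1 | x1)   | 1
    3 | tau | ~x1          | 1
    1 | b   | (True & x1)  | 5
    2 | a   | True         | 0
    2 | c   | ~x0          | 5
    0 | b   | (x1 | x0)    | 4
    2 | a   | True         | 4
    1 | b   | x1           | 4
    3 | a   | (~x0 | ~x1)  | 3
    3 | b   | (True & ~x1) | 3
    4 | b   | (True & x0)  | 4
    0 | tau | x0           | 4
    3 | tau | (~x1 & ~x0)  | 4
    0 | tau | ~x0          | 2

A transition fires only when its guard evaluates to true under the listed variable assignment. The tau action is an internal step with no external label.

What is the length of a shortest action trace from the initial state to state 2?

Answer: UNREACHABLE

Working:
BFS to 2:
  L0 = {0}
  L1 = {4}
2 never appears.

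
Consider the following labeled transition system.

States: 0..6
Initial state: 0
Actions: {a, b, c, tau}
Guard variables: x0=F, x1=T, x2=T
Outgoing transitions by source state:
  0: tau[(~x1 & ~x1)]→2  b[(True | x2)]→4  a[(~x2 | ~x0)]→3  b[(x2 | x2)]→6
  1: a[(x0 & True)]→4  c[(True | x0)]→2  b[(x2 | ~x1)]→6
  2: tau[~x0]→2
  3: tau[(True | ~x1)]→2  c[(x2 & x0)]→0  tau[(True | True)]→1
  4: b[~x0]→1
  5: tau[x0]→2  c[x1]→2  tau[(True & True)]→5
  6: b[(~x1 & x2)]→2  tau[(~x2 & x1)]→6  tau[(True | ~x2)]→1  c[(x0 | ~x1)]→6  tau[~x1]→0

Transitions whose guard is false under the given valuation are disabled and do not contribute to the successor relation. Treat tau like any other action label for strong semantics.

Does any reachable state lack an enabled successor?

R = {0,1,2,3,4,6}
  0: a→3  b→4  b→6  [deg 3]
  1: b→6  c→2  [deg 2]
  2: tau→2  [deg 1]
  3: tau→1  tau→2  [deg 2]
  4: b→1  [deg 1]
  6: tau→1  [deg 1]

Answer: DEADLOCK-FREE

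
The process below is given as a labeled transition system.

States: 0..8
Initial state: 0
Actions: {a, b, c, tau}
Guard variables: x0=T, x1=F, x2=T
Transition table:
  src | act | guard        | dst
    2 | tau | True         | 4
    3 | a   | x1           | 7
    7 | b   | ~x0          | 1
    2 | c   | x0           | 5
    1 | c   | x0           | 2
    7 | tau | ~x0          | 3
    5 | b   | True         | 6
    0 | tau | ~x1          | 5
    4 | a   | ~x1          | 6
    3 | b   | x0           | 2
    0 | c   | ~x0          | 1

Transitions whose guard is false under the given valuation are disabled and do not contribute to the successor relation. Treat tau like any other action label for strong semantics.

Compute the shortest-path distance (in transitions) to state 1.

Layered search for 1:
  L0 = {0}
  L1 = {5}
  L2 = {6}
1 never appears.

Answer: UNREACHABLE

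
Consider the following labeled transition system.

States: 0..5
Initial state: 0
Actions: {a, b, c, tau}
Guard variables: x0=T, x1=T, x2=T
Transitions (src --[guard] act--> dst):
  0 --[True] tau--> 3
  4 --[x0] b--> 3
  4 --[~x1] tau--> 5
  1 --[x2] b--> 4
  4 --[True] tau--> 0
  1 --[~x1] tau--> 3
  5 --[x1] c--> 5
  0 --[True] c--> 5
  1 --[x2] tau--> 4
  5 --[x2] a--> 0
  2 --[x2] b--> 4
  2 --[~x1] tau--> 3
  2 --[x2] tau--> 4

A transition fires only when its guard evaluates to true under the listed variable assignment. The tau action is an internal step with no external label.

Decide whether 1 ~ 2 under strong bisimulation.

Bisimulation quotient by refinement:
  round 0: {{0,1,2,3,4,5}}
  round 1: {{0},{1,2,4},{3},{5}}
  round 2: {{0},{1,2},{3},{4},{5}}
5 equivalence class(es) (converged in 3)
class of 1: {1,2}; class of 2: {1,2}

Answer: BISIMILAR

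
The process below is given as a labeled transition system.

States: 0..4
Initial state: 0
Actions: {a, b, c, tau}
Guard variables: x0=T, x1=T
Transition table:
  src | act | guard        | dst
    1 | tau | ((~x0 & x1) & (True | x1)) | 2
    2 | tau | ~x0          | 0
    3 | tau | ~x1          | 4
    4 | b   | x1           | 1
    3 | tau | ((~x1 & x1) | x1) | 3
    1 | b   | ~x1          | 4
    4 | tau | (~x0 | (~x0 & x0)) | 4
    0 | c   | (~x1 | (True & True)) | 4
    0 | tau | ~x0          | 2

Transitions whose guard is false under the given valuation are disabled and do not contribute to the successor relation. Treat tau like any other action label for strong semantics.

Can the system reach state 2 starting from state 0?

3 transition(s) survive guard evaluation.
L0 = {0}
L1 = {4}  cumulative {0,4}
L2 = {1}  cumulative {0,1,4}
Reach set: {0,1,4}

Answer: UNREACHABLE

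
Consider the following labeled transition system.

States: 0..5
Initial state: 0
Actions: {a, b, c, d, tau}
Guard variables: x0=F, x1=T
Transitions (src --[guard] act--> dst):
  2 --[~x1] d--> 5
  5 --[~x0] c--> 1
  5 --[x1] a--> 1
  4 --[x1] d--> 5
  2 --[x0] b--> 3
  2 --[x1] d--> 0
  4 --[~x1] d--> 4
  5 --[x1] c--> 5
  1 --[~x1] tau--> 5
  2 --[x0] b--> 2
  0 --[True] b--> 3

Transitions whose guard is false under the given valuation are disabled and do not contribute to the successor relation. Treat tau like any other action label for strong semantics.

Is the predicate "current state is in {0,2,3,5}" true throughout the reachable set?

Answer: INVARIANT HOLDS

Analysis:
Safe = {0,2,3,5}
R = {0,3}
  0: ok
  3: ok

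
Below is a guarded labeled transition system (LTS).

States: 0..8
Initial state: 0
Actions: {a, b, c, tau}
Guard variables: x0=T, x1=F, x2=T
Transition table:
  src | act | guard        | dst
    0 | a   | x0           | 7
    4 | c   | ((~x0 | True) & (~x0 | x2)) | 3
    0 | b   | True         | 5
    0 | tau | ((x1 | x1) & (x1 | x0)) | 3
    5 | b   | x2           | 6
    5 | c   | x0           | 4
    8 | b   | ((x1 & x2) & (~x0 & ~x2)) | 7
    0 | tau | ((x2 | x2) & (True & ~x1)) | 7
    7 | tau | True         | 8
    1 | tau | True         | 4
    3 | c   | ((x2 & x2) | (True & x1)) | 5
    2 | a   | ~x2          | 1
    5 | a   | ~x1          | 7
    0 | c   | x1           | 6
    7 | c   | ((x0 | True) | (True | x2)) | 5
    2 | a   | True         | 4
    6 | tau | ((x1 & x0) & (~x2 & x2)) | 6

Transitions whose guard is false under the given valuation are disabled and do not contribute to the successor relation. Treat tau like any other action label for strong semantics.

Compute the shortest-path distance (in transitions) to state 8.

Answer: 2

Analysis:
Layered search for 8:
  L0 = {0}
  L1 = {5,7}
  L2 = {4,6,8}
8 enters at depth 2; path a·tau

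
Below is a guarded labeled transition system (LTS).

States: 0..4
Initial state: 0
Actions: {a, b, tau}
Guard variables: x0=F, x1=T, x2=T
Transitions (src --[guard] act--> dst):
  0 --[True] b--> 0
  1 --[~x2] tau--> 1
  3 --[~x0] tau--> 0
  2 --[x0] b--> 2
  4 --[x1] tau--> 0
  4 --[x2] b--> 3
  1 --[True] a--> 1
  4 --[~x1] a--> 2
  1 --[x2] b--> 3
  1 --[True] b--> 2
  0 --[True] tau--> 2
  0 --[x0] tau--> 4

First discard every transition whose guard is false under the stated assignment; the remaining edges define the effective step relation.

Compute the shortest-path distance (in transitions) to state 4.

Answer: UNREACHABLE

Trace:
Layered search for 4:
  Layer 0: {0}
  Layer 1: {2}
4 never appears.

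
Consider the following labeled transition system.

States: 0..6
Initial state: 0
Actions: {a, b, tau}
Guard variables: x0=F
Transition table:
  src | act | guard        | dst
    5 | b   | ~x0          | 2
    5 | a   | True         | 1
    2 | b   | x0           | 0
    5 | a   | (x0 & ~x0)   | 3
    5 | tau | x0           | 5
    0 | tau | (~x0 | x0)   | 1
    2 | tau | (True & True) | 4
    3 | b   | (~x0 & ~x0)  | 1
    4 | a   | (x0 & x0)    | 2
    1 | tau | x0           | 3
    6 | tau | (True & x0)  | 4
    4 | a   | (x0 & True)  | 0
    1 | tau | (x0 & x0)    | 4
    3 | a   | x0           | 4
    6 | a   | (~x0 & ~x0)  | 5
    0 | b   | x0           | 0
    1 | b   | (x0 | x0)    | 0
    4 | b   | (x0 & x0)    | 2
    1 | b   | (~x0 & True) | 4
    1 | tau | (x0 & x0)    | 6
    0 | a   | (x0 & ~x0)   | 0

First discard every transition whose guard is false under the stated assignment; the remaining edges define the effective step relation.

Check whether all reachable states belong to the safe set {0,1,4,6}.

Answer: INVARIANT HOLDS

Working:
Inv-set: {0,1,4,6}
R = {0,1,4}
  0: ✓
  1: ✓
  4: ✓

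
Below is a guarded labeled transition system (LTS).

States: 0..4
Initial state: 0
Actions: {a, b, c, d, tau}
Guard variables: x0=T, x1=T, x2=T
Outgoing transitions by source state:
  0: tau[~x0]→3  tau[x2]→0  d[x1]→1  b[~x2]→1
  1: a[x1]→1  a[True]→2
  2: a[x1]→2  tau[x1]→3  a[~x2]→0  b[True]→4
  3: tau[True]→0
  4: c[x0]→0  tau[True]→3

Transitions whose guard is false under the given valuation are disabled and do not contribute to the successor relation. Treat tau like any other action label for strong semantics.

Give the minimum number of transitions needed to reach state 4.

Layered search for 4:
  Layer 0: {0}
  Layer 1: {1}
  Layer 2: {2}
  Layer 3: {3,4}
depth(4)=3, e.g. d·a·b

Answer: 3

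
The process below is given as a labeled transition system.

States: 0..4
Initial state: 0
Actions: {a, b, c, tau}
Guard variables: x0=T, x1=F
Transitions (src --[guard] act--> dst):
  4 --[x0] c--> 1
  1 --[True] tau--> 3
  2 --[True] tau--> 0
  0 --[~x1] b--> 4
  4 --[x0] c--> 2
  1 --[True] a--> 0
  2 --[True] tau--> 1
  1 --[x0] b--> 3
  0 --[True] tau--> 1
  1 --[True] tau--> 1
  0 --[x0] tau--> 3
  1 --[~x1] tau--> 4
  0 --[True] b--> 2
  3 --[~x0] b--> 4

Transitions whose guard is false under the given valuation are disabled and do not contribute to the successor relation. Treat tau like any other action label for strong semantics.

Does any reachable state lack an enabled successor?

R = {0,1,2,3,4}
  0: b→2  b→4  tau→1  tau→3  [4 exit(s)]
  1: a→0  b→3  tau→1  tau→3  tau→4  [5 exit(s)]
  2: tau→0  tau→1  [2 exit(s)]
  3: ∅  [no exit]
  4: c→1  c→2  [2 exit(s)]
Path to 3: tau

Answer: DEADLOCK at state 3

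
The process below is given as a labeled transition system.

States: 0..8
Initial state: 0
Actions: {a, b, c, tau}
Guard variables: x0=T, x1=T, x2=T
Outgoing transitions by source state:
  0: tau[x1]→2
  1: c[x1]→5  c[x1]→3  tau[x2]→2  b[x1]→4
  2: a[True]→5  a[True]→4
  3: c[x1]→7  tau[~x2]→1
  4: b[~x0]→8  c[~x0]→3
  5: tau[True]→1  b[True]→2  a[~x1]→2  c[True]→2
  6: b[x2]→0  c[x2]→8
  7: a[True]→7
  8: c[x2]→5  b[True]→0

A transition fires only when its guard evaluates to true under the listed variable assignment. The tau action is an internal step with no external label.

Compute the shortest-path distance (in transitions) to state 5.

BFS to 5:
  L0 = {0}
  L1 = {2}
  L2 = {4,5}
first hit 5 at d=2 via tau·a

Answer: 2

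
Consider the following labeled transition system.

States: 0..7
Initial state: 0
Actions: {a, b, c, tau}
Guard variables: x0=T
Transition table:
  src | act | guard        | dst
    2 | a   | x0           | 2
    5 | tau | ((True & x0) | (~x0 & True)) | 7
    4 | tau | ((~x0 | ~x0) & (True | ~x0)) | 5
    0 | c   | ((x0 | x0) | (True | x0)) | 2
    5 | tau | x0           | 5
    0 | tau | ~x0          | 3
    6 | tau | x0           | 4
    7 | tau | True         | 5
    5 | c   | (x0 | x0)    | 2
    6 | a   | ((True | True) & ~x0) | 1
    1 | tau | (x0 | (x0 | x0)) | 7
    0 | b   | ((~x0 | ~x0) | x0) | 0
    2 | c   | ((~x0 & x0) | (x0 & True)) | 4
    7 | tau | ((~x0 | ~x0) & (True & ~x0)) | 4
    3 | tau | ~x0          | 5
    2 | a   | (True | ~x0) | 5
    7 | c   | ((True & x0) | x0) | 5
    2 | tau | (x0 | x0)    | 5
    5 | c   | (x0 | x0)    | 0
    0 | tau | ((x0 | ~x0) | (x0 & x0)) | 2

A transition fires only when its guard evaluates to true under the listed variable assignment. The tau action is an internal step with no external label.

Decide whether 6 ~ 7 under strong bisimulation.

Answer: NOT BISIMILAR

Working:
Refine partition for ~:
  round 0: {{0,1,2,3,4,5,6,7}}
  round 1: {{0},{1,6},{2},{3,4},{5,7}}
  round 2: {{0},{1},{2},{3,4},{5},{6},{7}}
stable after 3 split(s): 7 block(s)
class of 6: {6}; class of 7: {7}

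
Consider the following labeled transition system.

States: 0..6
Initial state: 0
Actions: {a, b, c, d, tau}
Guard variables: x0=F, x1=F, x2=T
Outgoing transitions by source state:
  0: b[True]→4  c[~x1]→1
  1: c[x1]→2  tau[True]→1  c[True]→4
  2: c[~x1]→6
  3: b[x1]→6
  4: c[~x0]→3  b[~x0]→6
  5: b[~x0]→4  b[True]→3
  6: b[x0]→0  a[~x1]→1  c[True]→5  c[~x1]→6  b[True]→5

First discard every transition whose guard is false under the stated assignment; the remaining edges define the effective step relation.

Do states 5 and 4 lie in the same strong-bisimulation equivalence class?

Answer: NOT BISIMILAR

Working:
Bisimulation quotient by refinement:
  P[0] = {{0,1,2,3,4,5,6}}
  P[1] = {{0,4},{1},{2},{3},{5},{6}}
  P[2] = {{0},{1},{2},{3},{4},{5},{6}}
Fixed point at round 3; 7 class(es).
5∈{5}, 4∈{4}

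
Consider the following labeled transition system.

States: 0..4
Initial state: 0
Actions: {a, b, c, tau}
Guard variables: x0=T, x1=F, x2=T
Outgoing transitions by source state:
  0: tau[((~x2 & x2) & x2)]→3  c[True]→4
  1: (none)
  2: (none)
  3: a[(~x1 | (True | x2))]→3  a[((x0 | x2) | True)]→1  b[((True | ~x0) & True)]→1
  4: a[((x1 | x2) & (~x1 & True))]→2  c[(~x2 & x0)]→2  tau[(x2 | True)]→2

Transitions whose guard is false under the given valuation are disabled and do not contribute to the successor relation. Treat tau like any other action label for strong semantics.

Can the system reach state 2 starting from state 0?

Answer: REACHABLE

Analysis:
6 transition(s) survive guard evaluation.
L0 = {0}
L1 = {4}  cumulative {0,4}
L2 = {2}  cumulative {0,2,4}
Reach set: {0,2,4}
Path to 2: c·a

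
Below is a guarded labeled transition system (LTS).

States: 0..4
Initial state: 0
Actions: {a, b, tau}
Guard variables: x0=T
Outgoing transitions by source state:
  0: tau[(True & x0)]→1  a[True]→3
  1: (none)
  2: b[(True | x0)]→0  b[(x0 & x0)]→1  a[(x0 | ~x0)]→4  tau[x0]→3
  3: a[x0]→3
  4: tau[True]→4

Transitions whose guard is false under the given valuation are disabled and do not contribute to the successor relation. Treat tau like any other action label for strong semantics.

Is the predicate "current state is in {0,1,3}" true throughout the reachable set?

Allowed set {0,1,3}
R = {0,1,3}
  0: safe
  1: safe
  3: safe

Answer: INVARIANT HOLDS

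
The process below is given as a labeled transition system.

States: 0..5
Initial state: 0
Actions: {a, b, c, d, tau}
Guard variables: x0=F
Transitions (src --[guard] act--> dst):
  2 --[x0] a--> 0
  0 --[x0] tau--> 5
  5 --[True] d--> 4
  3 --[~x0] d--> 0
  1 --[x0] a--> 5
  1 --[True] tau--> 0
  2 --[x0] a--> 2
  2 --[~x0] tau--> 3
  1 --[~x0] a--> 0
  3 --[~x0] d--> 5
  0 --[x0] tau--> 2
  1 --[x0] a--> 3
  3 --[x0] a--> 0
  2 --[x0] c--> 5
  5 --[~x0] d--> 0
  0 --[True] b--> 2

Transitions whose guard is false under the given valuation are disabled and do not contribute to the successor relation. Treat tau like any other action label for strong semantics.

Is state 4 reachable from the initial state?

Answer: REACHABLE

Working:
After dropping false guards: 8 live edges.
depth 0: {0}
depth 1: {2}  now seen {0,2}
depth 2: {3}  now seen {0,2,3}
depth 3: {5}  now seen {0,2,3,5}
depth 4: {4}  now seen {0,2,3,4,5}
Reachable = {0,2,3,4,5}
Path to 4: b·tau·d·d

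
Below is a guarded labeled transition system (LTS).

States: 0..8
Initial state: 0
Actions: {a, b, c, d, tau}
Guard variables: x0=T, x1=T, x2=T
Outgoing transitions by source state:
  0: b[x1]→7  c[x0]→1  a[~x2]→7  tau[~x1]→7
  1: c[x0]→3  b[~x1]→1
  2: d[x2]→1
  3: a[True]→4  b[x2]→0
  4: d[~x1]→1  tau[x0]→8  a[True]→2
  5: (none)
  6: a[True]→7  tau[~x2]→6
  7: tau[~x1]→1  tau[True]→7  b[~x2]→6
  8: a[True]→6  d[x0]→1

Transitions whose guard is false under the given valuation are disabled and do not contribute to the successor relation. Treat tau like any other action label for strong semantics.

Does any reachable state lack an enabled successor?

Answer: DEADLOCK-FREE

Working:
R = {0,1,2,3,4,6,7,8}
  0: b→7  c→1  [2 out]
  1: c→3  [1 out]
  2: d→1  [1 out]
  3: a→4  b→0  [2 out]
  4: a→2  tau→8  [2 out]
  6: a→7  [1 out]
  7: tau→7  [1 out]
  8: a→6  d→1  [2 out]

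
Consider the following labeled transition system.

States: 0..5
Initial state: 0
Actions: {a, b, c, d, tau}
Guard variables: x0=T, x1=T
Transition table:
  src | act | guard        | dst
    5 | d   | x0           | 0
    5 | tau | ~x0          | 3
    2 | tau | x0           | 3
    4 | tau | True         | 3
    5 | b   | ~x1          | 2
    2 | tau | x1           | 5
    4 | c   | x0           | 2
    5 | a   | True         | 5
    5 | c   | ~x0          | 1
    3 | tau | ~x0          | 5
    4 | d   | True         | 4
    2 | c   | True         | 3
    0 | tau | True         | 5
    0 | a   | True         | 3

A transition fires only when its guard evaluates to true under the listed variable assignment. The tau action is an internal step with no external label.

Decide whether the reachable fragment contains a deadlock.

R = {0,3,5}
  0: a→3  tau→5  [deg 2]
  3: ∅  [STUCK]
  5: a→5  d→0  [deg 2]
witness 3: a

Answer: DEADLOCK at state 3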